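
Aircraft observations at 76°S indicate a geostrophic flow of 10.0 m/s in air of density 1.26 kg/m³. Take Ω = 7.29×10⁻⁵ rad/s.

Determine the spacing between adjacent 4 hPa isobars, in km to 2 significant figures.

Coriolis parameter at 76°S:
f = 2Ω sin φ = 2 × 7.29×10⁻⁵ × sin 76° = 1.41×10⁻⁴ s⁻¹
Geostrophic balance rearranged: |∂P/∂n| = f ρ V_g
|∂P/∂n| = 1.41×10⁻⁴ × 1.26 × 10.0 = 1.78×10⁻³ Pa/m
Isobar spacing: Δn = ΔP/|∂P/∂n| = 400 Pa / 1.78×10⁻³ Pa/m = 224403 m ≈ 220 km

220 km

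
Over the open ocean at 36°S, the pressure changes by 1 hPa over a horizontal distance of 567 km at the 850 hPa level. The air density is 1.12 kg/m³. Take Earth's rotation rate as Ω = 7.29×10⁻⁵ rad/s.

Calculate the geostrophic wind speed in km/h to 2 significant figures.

6.6 km/h

Coriolis parameter at 36°S:
f = 2Ω sin φ = 2 × 7.29×10⁻⁵ × sin 36° = 8.57×10⁻⁵ s⁻¹
Pressure gradient: |∂P/∂n| = 100 Pa / 567000 m = 1.76×10⁻⁴ Pa/m
Geostrophic balance (pressure-gradient force = Coriolis force):
V_g = (1/(fρ)) |∂P/∂n| = 1.76×10⁻⁴ / (8.57×10⁻⁵ × 1.12) = 1.84 m/s
Converting: 1.84 m/s × 3.6 = 6.6 km/h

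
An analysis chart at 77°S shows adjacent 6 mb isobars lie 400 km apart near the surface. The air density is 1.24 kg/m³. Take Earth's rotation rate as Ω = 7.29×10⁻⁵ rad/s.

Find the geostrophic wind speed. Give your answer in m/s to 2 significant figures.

Coriolis parameter at 77°S:
f = 2Ω sin φ = 2 × 7.29×10⁻⁵ × sin 77° = 1.42×10⁻⁴ s⁻¹
Pressure gradient: |∂P/∂n| = 600 Pa / 400000 m = 1.50×10⁻³ Pa/m
Geostrophic balance (pressure-gradient force = Coriolis force):
V_g = (1/(fρ)) |∂P/∂n| = 1.50×10⁻³ / (1.42×10⁻⁴ × 1.24) = 8.52 m/s

8.5 m/s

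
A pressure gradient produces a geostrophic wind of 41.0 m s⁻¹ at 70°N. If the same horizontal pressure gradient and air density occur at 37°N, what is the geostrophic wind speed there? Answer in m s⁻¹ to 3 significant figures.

64.0 m s⁻¹

With the same pressure gradient and density, V_g ∝ 1/f ∝ 1/sin φ.
V₂ = V₁ · sin φ₁ / sin φ₂ = 41.0 × sin 70° / sin 37°
V₂ = 41.0 × 0.9397/0.6018 = 64.0 m s⁻¹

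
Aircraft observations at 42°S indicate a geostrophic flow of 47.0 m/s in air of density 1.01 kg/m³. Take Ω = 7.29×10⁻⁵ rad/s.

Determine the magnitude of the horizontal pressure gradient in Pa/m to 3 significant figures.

Coriolis parameter at 42°S:
f = 2Ω sin φ = 2 × 7.29×10⁻⁵ × sin 42° = 9.76×10⁻⁵ s⁻¹
Geostrophic balance rearranged: |∂P/∂n| = f ρ V_g
|∂P/∂n| = 9.76×10⁻⁵ × 1.01 × 47.0 = 4.63×10⁻³ Pa/m

4.63×10⁻³ Pa/m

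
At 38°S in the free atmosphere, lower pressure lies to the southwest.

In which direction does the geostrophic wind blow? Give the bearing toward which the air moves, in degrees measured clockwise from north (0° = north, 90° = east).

The pressure-gradient force points toward the southwest (bearing 225°).
Geostrophic balance: in the Southern Hemisphere the Coriolis force deflects motion to the left, so the geostrophic wind blows 90° to the left of the pressure-gradient force (low pressure on the right).
Rotating 225° by 90° counterclockwise gives 135° — the wind blows toward the southeast.

135°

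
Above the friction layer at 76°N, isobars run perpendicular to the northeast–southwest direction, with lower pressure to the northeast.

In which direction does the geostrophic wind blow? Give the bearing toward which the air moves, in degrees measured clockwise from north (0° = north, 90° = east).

135°

The pressure-gradient force points toward the northeast (bearing 045°).
Geostrophic balance: in the Northern Hemisphere the Coriolis force deflects motion to the right, so the geostrophic wind blows 90° to the right of the pressure-gradient force (low pressure on the left).
Rotating 045° by 90° clockwise gives 135° — the wind blows toward the southeast.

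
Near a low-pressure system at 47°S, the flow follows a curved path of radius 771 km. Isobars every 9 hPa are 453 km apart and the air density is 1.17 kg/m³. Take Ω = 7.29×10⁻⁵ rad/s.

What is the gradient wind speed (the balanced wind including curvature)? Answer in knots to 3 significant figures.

Coriolis parameter at 47°S:
f = 2Ω sin φ = 2 × 7.29×10⁻⁵ × sin 47° = 1.07×10⁻⁴ s⁻¹
Pressure gradient: |∂P/∂n| = 900 Pa / 453000 m = 1.99×10⁻³ Pa/m
Geostrophic speed: V_g = |∂P/∂n|/(fρ) = 1.99×10⁻³/(1.07×10⁻⁴ × 1.17) = 15.9 m/s
Around a low, centrifugal force acts outward with Coriolis, so pressure-gradient force balances both:
(1/ρ)|∂P/∂n| = fV + V²/R  →  V² + fR·V − fR·V_g = 0
With fR = 1.07×10⁻⁴ × 771×10³ m = 82.2 m/s:
V = [−fR + √((fR)² + 4 fR V_g)]/2 = [−82.2 + √(82.2² + 4×82.2×15.9)]/2 = 13.7 m/s
Subgeostrophic (V < V_g = 15.9 m/s), as expected around a low.
Converting: 13.7 m/s × 1.944 = 26.5 knots

26.5 knots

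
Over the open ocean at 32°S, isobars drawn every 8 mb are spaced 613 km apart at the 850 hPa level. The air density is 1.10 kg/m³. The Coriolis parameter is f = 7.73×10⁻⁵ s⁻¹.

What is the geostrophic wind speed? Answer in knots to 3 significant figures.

Pressure gradient: |∂P/∂n| = 800 Pa / 613000 m = 1.31×10⁻³ Pa/m
Geostrophic balance (pressure-gradient force = Coriolis force):
V_g = (1/(fρ)) |∂P/∂n| = 1.31×10⁻³ / (7.73×10⁻⁵ × 1.10) = 15.3 m/s
Converting: 15.3 m/s × 1.944 = 29.8 knots

29.8 knots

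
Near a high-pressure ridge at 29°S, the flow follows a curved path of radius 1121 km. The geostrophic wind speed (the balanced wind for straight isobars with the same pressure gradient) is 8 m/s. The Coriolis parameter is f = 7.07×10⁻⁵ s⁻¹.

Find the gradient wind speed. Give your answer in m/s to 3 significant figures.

9.03 m/s

Around a high, pressure-gradient force acts outward with centrifugal, so Coriolis balances both:
fV = (1/ρ)|∂P/∂n| + V²/R  →  V² − fR·V + fR·V_g = 0
With fR = 7.07×10⁻⁵ × 1121×10³ m = 79.3 m/s:
V = [fR − √((fR)² − 4 fR V_g)]/2 = [79.3 − √(79.3² − 4×79.3×8)]/2 = 9.03 m/s
Supergeostrophic (V > V_g = 8 m/s), as expected around a high.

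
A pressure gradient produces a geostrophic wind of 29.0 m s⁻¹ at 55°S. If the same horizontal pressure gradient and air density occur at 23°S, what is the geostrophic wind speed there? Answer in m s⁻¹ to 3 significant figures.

With the same pressure gradient and density, V_g ∝ 1/f ∝ 1/sin φ.
V₂ = V₁ · sin φ₁ / sin φ₂ = 29.0 × sin 55° / sin 23°
V₂ = 29.0 × 0.8192/0.3907 = 60.8 m s⁻¹

60.8 m s⁻¹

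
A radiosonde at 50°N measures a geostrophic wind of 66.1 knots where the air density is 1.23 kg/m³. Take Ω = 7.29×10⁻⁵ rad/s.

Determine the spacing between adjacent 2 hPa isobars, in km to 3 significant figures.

Coriolis parameter at 50°N:
f = 2Ω sin φ = 2 × 7.29×10⁻⁵ × sin 50° = 1.12×10⁻⁴ s⁻¹
Wind speed in SI: 66.1 knots = 34.0 m/s
Geostrophic balance rearranged: |∂P/∂n| = f ρ V_g
|∂P/∂n| = 1.12×10⁻⁴ × 1.23 × 34.0 = 4.67×10⁻³ Pa/m
Isobar spacing: Δn = ΔP/|∂P/∂n| = 200 Pa / 4.67×10⁻³ Pa/m = 42813 m ≈ 42.8 km

42.8 km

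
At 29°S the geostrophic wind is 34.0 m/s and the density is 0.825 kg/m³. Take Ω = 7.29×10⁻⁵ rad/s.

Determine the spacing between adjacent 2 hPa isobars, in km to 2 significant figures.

100 km

Coriolis parameter at 29°S:
f = 2Ω sin φ = 2 × 7.29×10⁻⁵ × sin 29° = 7.07×10⁻⁵ s⁻¹
Geostrophic balance rearranged: |∂P/∂n| = f ρ V_g
|∂P/∂n| = 7.07×10⁻⁵ × 0.825 × 34.0 = 1.98×10⁻³ Pa/m
Isobar spacing: Δn = ΔP/|∂P/∂n| = 200 Pa / 1.98×10⁻³ Pa/m = 100871 m ≈ 100 km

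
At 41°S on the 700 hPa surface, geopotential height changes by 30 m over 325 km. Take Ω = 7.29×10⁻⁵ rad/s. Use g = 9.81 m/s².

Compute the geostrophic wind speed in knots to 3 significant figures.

18.4 knots

Coriolis parameter at 41°S:
f = 2Ω sin φ = 2 × 7.29×10⁻⁵ × sin 41° = 9.57×10⁻⁵ s⁻¹
Height gradient: |∂Z/∂n| = 30 m / 325000 m = 9.23×10⁻⁵
On a pressure surface, geostrophic balance gives V_g = (g/f)|∂Z/∂n|:
V_g = 9.81 × 9.23×10⁻⁵ / 9.57×10⁻⁵ = 9.47 m/s
Converting: 9.47 m/s × 1.944 = 18.4 knots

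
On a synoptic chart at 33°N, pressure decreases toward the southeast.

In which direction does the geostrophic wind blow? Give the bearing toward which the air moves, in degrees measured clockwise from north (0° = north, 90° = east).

225°

The pressure-gradient force points toward the southeast (bearing 135°).
Geostrophic balance: in the Northern Hemisphere the Coriolis force deflects motion to the right, so the geostrophic wind blows 90° to the right of the pressure-gradient force (low pressure on the left).
Rotating 135° by 90° clockwise gives 225° — the wind blows toward the southwest.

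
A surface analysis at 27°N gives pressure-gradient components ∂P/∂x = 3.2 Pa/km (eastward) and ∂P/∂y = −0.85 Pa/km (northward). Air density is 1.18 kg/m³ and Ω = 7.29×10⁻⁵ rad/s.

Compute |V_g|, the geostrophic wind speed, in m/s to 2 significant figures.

42 m/s

Coriolis parameter at 27°N:
f = 2Ω sin φ = 2 × 7.29×10⁻⁵ × sin 27° = 6.62×10⁻⁵ s⁻¹
Component geostrophic relations (x east, y north):
u_g = −(1/(fρ)) ∂P/∂y,  v_g = (1/(fρ)) ∂P/∂x
u_g = −(−0.85×10⁻³)/(6.62×10⁻⁵ × 1.18) = 10.9 m/s;  v_g = (3.2×10⁻³)/(6.62×10⁻⁵ × 1.18) = 41.0 m/s
|V_g| = √(u_g² + v_g²) = 42.4 m/s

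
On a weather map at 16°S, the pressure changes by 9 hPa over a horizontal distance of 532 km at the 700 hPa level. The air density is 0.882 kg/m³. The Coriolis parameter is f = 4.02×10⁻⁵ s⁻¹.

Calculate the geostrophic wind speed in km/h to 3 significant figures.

172 km/h

Pressure gradient: |∂P/∂n| = 900 Pa / 532000 m = 1.69×10⁻³ Pa/m
Geostrophic balance (pressure-gradient force = Coriolis force):
V_g = (1/(fρ)) |∂P/∂n| = 1.69×10⁻³ / (4.02×10⁻⁵ × 0.882) = 47.7 m/s
Converting: 47.7 m/s × 3.6 = 172 km/h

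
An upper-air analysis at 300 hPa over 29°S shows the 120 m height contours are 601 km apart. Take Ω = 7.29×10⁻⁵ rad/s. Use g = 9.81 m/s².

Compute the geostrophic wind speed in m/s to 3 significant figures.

Coriolis parameter at 29°S:
f = 2Ω sin φ = 2 × 7.29×10⁻⁵ × sin 29° = 7.07×10⁻⁵ s⁻¹
Height gradient: |∂Z/∂n| = 120 m / 601000 m = 2.00×10⁻⁴
On a pressure surface, geostrophic balance gives V_g = (g/f)|∂Z/∂n|:
V_g = 9.81 × 2.00×10⁻⁴ / 7.07×10⁻⁵ = 27.7 m/s

27.7 m/s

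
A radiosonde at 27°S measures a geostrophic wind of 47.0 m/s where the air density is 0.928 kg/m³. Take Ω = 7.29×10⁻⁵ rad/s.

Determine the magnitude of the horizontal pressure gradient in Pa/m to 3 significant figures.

2.89×10⁻³ Pa/m

Coriolis parameter at 27°S:
f = 2Ω sin φ = 2 × 7.29×10⁻⁵ × sin 27° = 6.62×10⁻⁵ s⁻¹
Geostrophic balance rearranged: |∂P/∂n| = f ρ V_g
|∂P/∂n| = 6.62×10⁻⁵ × 0.928 × 47.0 = 2.89×10⁻³ Pa/m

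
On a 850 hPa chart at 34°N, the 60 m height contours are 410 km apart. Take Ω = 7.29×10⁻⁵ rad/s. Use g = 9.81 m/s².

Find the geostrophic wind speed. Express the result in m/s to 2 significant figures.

18 m/s

Coriolis parameter at 34°N:
f = 2Ω sin φ = 2 × 7.29×10⁻⁵ × sin 34° = 8.15×10⁻⁵ s⁻¹
Height gradient: |∂Z/∂n| = 60 m / 410000 m = 1.46×10⁻⁴
On a pressure surface, geostrophic balance gives V_g = (g/f)|∂Z/∂n|:
V_g = 9.81 × 1.46×10⁻⁴ / 8.15×10⁻⁵ = 17.6 m/s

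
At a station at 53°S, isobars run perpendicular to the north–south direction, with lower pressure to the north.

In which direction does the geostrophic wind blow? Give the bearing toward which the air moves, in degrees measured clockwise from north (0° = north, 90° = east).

The pressure-gradient force points toward the north (bearing 000°).
Geostrophic balance: in the Southern Hemisphere the Coriolis force deflects motion to the left, so the geostrophic wind blows 90° to the left of the pressure-gradient force (low pressure on the right).
Rotating 000° by 90° counterclockwise gives 270° — the wind blows toward the west.

270°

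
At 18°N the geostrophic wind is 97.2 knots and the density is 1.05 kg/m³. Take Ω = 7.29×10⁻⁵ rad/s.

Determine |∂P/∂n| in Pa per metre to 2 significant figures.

Coriolis parameter at 18°N:
f = 2Ω sin φ = 2 × 7.29×10⁻⁵ × sin 18° = 4.51×10⁻⁵ s⁻¹
Wind speed in SI: 97.2 knots = 50.0 m/s
Geostrophic balance rearranged: |∂P/∂n| = f ρ V_g
|∂P/∂n| = 4.51×10⁻⁵ × 1.05 × 50.0 = 2.37×10⁻³ Pa/m

2.4×10⁻³ Pa/m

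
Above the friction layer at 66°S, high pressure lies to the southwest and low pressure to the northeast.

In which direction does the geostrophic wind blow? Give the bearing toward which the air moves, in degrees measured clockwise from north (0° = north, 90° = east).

The pressure-gradient force points toward the northeast (bearing 045°).
Geostrophic balance: in the Southern Hemisphere the Coriolis force deflects motion to the left, so the geostrophic wind blows 90° to the left of the pressure-gradient force (low pressure on the right).
Rotating 045° by 90° counterclockwise gives 315° — the wind blows toward the northwest.

315°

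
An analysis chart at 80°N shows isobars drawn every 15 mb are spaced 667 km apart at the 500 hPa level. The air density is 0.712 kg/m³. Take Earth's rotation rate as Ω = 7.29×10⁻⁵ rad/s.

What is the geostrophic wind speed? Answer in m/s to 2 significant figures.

22 m/s

Coriolis parameter at 80°N:
f = 2Ω sin φ = 2 × 7.29×10⁻⁵ × sin 80° = 1.44×10⁻⁴ s⁻¹
Pressure gradient: |∂P/∂n| = 1500 Pa / 667000 m = 2.25×10⁻³ Pa/m
Geostrophic balance (pressure-gradient force = Coriolis force):
V_g = (1/(fρ)) |∂P/∂n| = 2.25×10⁻³ / (1.44×10⁻⁴ × 0.712) = 22.0 m/s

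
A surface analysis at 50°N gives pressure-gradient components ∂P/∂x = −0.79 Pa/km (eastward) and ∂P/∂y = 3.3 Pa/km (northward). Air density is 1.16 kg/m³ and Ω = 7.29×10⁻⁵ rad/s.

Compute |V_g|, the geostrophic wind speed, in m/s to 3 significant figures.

Coriolis parameter at 50°N:
f = 2Ω sin φ = 2 × 7.29×10⁻⁵ × sin 50° = 1.12×10⁻⁴ s⁻¹
Component geostrophic relations (x east, y north):
u_g = −(1/(fρ)) ∂P/∂y,  v_g = (1/(fρ)) ∂P/∂x
u_g = −(3.3×10⁻³)/(1.12×10⁻⁴ × 1.16) = −25.5 m/s;  v_g = (−0.79×10⁻³)/(1.12×10⁻⁴ × 1.16) = −6.10 m/s
|V_g| = √(u_g² + v_g²) = 26.2 m/s

26.2 m/s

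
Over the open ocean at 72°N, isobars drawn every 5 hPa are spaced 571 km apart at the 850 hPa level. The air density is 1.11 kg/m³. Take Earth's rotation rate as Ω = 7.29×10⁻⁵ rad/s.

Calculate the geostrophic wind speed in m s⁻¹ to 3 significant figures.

Coriolis parameter at 72°N:
f = 2Ω sin φ = 2 × 7.29×10⁻⁵ × sin 72° = 1.39×10⁻⁴ s⁻¹
Pressure gradient: |∂P/∂n| = 500 Pa / 571000 m = 8.76×10⁻⁴ Pa/m
Geostrophic balance (pressure-gradient force = Coriolis force):
V_g = (1/(fρ)) |∂P/∂n| = 8.76×10⁻⁴ / (1.39×10⁻⁴ × 1.11) = 5.69 m/s

5.69 m s⁻¹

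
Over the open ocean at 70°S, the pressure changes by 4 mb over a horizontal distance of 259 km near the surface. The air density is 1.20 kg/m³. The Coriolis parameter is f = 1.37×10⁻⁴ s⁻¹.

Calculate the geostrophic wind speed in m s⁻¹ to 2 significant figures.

9.4 m s⁻¹

Pressure gradient: |∂P/∂n| = 400 Pa / 259000 m = 1.54×10⁻³ Pa/m
Geostrophic balance (pressure-gradient force = Coriolis force):
V_g = (1/(fρ)) |∂P/∂n| = 1.54×10⁻³ / (1.37×10⁻⁴ × 1.20) = 9.39 m/s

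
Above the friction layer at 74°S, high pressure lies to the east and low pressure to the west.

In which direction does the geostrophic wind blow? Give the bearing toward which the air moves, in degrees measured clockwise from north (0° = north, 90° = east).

180°

The pressure-gradient force points toward the west (bearing 270°).
Geostrophic balance: in the Southern Hemisphere the Coriolis force deflects motion to the left, so the geostrophic wind blows 90° to the left of the pressure-gradient force (low pressure on the right).
Rotating 270° by 90° counterclockwise gives 180° — the wind blows toward the south.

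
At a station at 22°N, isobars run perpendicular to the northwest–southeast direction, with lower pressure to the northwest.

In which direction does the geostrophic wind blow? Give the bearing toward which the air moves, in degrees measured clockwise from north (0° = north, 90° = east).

045°

The pressure-gradient force points toward the northwest (bearing 315°).
Geostrophic balance: in the Northern Hemisphere the Coriolis force deflects motion to the right, so the geostrophic wind blows 90° to the right of the pressure-gradient force (low pressure on the left).
Rotating 315° by 90° clockwise gives 045° — the wind blows toward the northeast.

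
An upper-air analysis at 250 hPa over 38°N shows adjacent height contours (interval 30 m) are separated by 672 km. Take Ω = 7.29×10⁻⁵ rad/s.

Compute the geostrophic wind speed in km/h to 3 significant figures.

17.6 km/h

Coriolis parameter at 38°N:
f = 2Ω sin φ = 2 × 7.29×10⁻⁵ × sin 38° = 8.98×10⁻⁵ s⁻¹
Height gradient: |∂Z/∂n| = 30 m / 672000 m = 4.46×10⁻⁵
On a pressure surface, geostrophic balance gives V_g = (g/f)|∂Z/∂n|:
V_g = 9.81 × 4.46×10⁻⁵ / 8.98×10⁻⁵ = 4.88 m/s
Converting: 4.88 m/s × 3.6 = 17.6 km/h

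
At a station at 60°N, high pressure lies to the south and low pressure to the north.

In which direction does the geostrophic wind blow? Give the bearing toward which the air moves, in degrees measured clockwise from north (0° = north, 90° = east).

090°

The pressure-gradient force points toward the north (bearing 000°).
Geostrophic balance: in the Northern Hemisphere the Coriolis force deflects motion to the right, so the geostrophic wind blows 90° to the right of the pressure-gradient force (low pressure on the left).
Rotating 000° by 90° clockwise gives 090° — the wind blows toward the east.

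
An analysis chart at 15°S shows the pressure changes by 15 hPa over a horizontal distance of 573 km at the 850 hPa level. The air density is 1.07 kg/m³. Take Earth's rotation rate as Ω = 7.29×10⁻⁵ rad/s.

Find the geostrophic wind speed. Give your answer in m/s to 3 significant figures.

Coriolis parameter at 15°S:
f = 2Ω sin φ = 2 × 7.29×10⁻⁵ × sin 15° = 3.77×10⁻⁵ s⁻¹
Pressure gradient: |∂P/∂n| = 1500 Pa / 573000 m = 2.62×10⁻³ Pa/m
Geostrophic balance (pressure-gradient force = Coriolis force):
V_g = (1/(fρ)) |∂P/∂n| = 2.62×10⁻³ / (3.77×10⁻⁵ × 1.07) = 64.8 m/s

64.8 m/s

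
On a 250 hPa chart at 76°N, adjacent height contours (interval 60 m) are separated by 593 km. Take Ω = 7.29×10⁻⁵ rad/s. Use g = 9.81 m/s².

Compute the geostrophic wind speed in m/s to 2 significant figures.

Coriolis parameter at 76°N:
f = 2Ω sin φ = 2 × 7.29×10⁻⁵ × sin 76° = 1.41×10⁻⁴ s⁻¹
Height gradient: |∂Z/∂n| = 60 m / 593000 m = 1.01×10⁻⁴
On a pressure surface, geostrophic balance gives V_g = (g/f)|∂Z/∂n|:
V_g = 9.81 × 1.01×10⁻⁴ / 1.41×10⁻⁴ = 7.02 m/s

7.0 m/s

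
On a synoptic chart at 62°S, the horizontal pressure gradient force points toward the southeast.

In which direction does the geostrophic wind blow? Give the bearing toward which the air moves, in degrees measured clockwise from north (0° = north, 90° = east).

045°

The pressure-gradient force points toward the southeast (bearing 135°).
Geostrophic balance: in the Southern Hemisphere the Coriolis force deflects motion to the left, so the geostrophic wind blows 90° to the left of the pressure-gradient force (low pressure on the right).
Rotating 135° by 90° counterclockwise gives 045° — the wind blows toward the northeast.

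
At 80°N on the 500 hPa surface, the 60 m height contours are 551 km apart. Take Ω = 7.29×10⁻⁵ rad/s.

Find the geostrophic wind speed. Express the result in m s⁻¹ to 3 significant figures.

Coriolis parameter at 80°N:
f = 2Ω sin φ = 2 × 7.29×10⁻⁵ × sin 80° = 1.44×10⁻⁴ s⁻¹
Height gradient: |∂Z/∂n| = 60 m / 551000 m = 1.09×10⁻⁴
On a pressure surface, geostrophic balance gives V_g = (g/f)|∂Z/∂n|:
V_g = 9.81 × 1.09×10⁻⁴ / 1.44×10⁻⁴ = 7.44 m/s

7.44 m s⁻¹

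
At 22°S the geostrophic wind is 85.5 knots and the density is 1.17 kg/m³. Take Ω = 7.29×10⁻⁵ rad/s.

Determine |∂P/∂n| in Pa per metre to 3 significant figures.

Coriolis parameter at 22°S:
f = 2Ω sin φ = 2 × 7.29×10⁻⁵ × sin 22° = 5.46×10⁻⁵ s⁻¹
Wind speed in SI: 85.5 knots = 44.0 m/s
Geostrophic balance rearranged: |∂P/∂n| = f ρ V_g
|∂P/∂n| = 5.46×10⁻⁵ × 1.17 × 44.0 = 2.81×10⁻³ Pa/m

2.81×10⁻³ Pa/m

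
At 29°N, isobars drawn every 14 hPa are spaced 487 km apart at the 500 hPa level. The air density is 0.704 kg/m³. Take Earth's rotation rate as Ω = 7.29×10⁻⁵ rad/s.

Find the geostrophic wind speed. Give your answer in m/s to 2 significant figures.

58 m/s

Coriolis parameter at 29°N:
f = 2Ω sin φ = 2 × 7.29×10⁻⁵ × sin 29° = 7.07×10⁻⁵ s⁻¹
Pressure gradient: |∂P/∂n| = 1400 Pa / 487000 m = 2.87×10⁻³ Pa/m
Geostrophic balance (pressure-gradient force = Coriolis force):
V_g = (1/(fρ)) |∂P/∂n| = 2.87×10⁻³ / (7.07×10⁻⁵ × 0.704) = 57.8 m/s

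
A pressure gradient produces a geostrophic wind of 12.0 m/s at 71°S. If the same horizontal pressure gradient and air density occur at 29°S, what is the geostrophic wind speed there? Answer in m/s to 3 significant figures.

23.4 m/s

With the same pressure gradient and density, V_g ∝ 1/f ∝ 1/sin φ.
V₂ = V₁ · sin φ₁ / sin φ₂ = 12.0 × sin 71° / sin 29°
V₂ = 12.0 × 0.9455/0.4848 = 23.4 m/s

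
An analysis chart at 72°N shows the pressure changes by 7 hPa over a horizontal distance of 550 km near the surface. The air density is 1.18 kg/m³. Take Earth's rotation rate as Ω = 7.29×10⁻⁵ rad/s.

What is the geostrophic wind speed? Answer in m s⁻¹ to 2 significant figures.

7.8 m s⁻¹

Coriolis parameter at 72°N:
f = 2Ω sin φ = 2 × 7.29×10⁻⁵ × sin 72° = 1.39×10⁻⁴ s⁻¹
Pressure gradient: |∂P/∂n| = 700 Pa / 550000 m = 1.27×10⁻³ Pa/m
Geostrophic balance (pressure-gradient force = Coriolis force):
V_g = (1/(fρ)) |∂P/∂n| = 1.27×10⁻³ / (1.39×10⁻⁴ × 1.18) = 7.78 m/s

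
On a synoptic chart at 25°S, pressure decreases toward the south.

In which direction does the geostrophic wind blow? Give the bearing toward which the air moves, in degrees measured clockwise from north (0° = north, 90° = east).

090°

The pressure-gradient force points toward the south (bearing 180°).
Geostrophic balance: in the Southern Hemisphere the Coriolis force deflects motion to the left, so the geostrophic wind blows 90° to the left of the pressure-gradient force (low pressure on the right).
Rotating 180° by 90° counterclockwise gives 090° — the wind blows toward the east.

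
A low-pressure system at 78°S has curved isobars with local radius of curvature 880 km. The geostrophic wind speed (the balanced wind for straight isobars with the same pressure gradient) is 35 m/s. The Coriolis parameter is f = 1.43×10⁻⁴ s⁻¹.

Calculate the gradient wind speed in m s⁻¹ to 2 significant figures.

29 m s⁻¹

Around a low, centrifugal force acts outward with Coriolis, so pressure-gradient force balances both:
(1/ρ)|∂P/∂n| = fV + V²/R  →  V² + fR·V − fR·V_g = 0
With fR = 1.43×10⁻⁴ × 880×10³ m = 126 m/s:
V = [−fR + √((fR)² + 4 fR V_g)]/2 = [−126 + √(126² + 4×126×35)]/2 = 28.5 m/s
Subgeostrophic (V < V_g = 35 m/s), as expected around a low.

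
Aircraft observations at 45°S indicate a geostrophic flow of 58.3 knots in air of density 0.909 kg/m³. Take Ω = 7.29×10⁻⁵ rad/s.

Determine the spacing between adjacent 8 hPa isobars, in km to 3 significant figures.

Coriolis parameter at 45°S:
f = 2Ω sin φ = 2 × 7.29×10⁻⁵ × sin 45° = 1.03×10⁻⁴ s⁻¹
Wind speed in SI: 58.3 knots = 30.0 m/s
Geostrophic balance rearranged: |∂P/∂n| = f ρ V_g
|∂P/∂n| = 1.03×10⁻⁴ × 0.909 × 30.0 = 2.81×10⁻³ Pa/m
Isobar spacing: Δn = ΔP/|∂P/∂n| = 800 Pa / 2.81×10⁻³ Pa/m = 284628 m ≈ 285 km

285 km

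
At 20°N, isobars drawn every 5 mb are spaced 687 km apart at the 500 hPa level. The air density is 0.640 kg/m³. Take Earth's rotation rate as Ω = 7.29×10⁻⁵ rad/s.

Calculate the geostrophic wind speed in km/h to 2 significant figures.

Coriolis parameter at 20°N:
f = 2Ω sin φ = 2 × 7.29×10⁻⁵ × sin 20° = 4.99×10⁻⁵ s⁻¹
Pressure gradient: |∂P/∂n| = 500 Pa / 687000 m = 7.28×10⁻⁴ Pa/m
Geostrophic balance (pressure-gradient force = Coriolis force):
V_g = (1/(fρ)) |∂P/∂n| = 7.28×10⁻⁴ / (4.99×10⁻⁵ × 0.640) = 22.8 m/s
Converting: 22.8 m/s × 3.6 = 82 km/h

82 km/h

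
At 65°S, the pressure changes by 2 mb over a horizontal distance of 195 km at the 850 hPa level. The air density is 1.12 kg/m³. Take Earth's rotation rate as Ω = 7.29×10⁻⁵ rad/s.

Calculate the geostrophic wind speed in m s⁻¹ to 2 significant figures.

Coriolis parameter at 65°S:
f = 2Ω sin φ = 2 × 7.29×10⁻⁵ × sin 65° = 1.32×10⁻⁴ s⁻¹
Pressure gradient: |∂P/∂n| = 200 Pa / 195000 m = 1.03×10⁻³ Pa/m
Geostrophic balance (pressure-gradient force = Coriolis force):
V_g = (1/(fρ)) |∂P/∂n| = 1.03×10⁻³ / (1.32×10⁻⁴ × 1.12) = 6.93 m/s

6.9 m s⁻¹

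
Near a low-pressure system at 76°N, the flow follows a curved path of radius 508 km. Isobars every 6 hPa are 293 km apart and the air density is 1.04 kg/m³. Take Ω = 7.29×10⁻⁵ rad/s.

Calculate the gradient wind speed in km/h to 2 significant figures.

Coriolis parameter at 76°N:
f = 2Ω sin φ = 2 × 7.29×10⁻⁵ × sin 76° = 1.41×10⁻⁴ s⁻¹
Pressure gradient: |∂P/∂n| = 600 Pa / 293000 m = 2.05×10⁻³ Pa/m
Geostrophic speed: V_g = |∂P/∂n|/(fρ) = 2.05×10⁻³/(1.41×10⁻⁴ × 1.04) = 13.9 m/s
Around a low, centrifugal force acts outward with Coriolis, so pressure-gradient force balances both:
(1/ρ)|∂P/∂n| = fV + V²/R  →  V² + fR·V − fR·V_g = 0
With fR = 1.41×10⁻⁴ × 508×10³ m = 71.9 m/s:
V = [−fR + √((fR)² + 4 fR V_g)]/2 = [−71.9 + √(71.9² + 4×71.9×13.9)]/2 = 11.9 m/s
Subgeostrophic (V < V_g = 13.9 m/s), as expected around a low.
Converting: 11.9 m/s × 3.6 = 43 km/h

43 km/h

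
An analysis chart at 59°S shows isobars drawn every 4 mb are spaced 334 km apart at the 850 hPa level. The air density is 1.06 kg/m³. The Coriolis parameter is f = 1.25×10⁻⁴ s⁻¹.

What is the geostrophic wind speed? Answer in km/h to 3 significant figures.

32.5 km/h

Pressure gradient: |∂P/∂n| = 400 Pa / 334000 m = 1.20×10⁻³ Pa/m
Geostrophic balance (pressure-gradient force = Coriolis force):
V_g = (1/(fρ)) |∂P/∂n| = 1.20×10⁻³ / (1.25×10⁻⁴ × 1.06) = 9.04 m/s
Converting: 9.04 m/s × 3.6 = 32.5 km/h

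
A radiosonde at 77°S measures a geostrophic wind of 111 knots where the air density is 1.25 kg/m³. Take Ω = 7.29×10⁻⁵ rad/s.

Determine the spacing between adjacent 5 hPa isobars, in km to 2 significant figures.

49 km

Coriolis parameter at 77°S:
f = 2Ω sin φ = 2 × 7.29×10⁻⁵ × sin 77° = 1.42×10⁻⁴ s⁻¹
Wind speed in SI: 111 knots = 57.1 m/s
Geostrophic balance rearranged: |∂P/∂n| = f ρ V_g
|∂P/∂n| = 1.42×10⁻⁴ × 1.25 × 57.1 = 1.01×10⁻² Pa/m
Isobar spacing: Δn = ΔP/|∂P/∂n| = 500 Pa / 1.01×10⁻² Pa/m = 49308 m ≈ 49 km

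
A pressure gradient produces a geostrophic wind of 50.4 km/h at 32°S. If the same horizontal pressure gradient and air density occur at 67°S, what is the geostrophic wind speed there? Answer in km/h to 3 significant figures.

29.0 km/h

With the same pressure gradient and density, V_g ∝ 1/f ∝ 1/sin φ.
V₂ = V₁ · sin φ₁ / sin φ₂ = 50.4 × sin 32° / sin 67°
V₂ = 50.4 × 0.5299/0.9205 = 29.0 km/h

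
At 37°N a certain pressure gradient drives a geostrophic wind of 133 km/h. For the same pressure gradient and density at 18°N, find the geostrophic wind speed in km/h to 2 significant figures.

260 km/h

With the same pressure gradient and density, V_g ∝ 1/f ∝ 1/sin φ.
V₂ = V₁ · sin φ₁ / sin φ₂ = 133 × sin 37° / sin 18°
V₂ = 133 × 0.6018/0.3090 = 260 km/h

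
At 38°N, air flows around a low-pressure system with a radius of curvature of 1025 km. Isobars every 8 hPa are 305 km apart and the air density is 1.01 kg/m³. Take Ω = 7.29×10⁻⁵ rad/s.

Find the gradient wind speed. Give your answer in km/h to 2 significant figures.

Coriolis parameter at 38°N:
f = 2Ω sin φ = 2 × 7.29×10⁻⁵ × sin 38° = 8.98×10⁻⁵ s⁻¹
Pressure gradient: |∂P/∂n| = 800 Pa / 305000 m = 2.62×10⁻³ Pa/m
Geostrophic speed: V_g = |∂P/∂n|/(fρ) = 2.62×10⁻³/(8.98×10⁻⁵ × 1.01) = 28.9 m/s
Around a low, centrifugal force acts outward with Coriolis, so pressure-gradient force balances both:
(1/ρ)|∂P/∂n| = fV + V²/R  →  V² + fR·V − fR·V_g = 0
With fR = 8.98×10⁻⁵ × 1025×10³ m = 92.0 m/s:
V = [−fR + √((fR)² + 4 fR V_g)]/2 = [−92.0 + √(92.0² + 4×92.0×28.9)]/2 = 23.1 m/s
Subgeostrophic (V < V_g = 28.9 m/s), as expected around a low.
Converting: 23.1 m/s × 3.6 = 83 km/h

83 km/h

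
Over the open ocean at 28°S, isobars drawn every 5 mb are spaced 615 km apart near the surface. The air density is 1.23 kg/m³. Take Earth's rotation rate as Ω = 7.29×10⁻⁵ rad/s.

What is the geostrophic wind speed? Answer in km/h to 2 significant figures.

Coriolis parameter at 28°S:
f = 2Ω sin φ = 2 × 7.29×10⁻⁵ × sin 28° = 6.84×10⁻⁵ s⁻¹
Pressure gradient: |∂P/∂n| = 500 Pa / 615000 m = 8.13×10⁻⁴ Pa/m
Geostrophic balance (pressure-gradient force = Coriolis force):
V_g = (1/(fρ)) |∂P/∂n| = 8.13×10⁻⁴ / (6.84×10⁻⁵ × 1.23) = 9.66 m/s
Converting: 9.66 m/s × 3.6 = 35 km/h

35 km/h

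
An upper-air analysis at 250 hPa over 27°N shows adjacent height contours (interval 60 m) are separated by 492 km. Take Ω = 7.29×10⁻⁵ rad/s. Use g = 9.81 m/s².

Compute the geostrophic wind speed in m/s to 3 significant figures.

Coriolis parameter at 27°N:
f = 2Ω sin φ = 2 × 7.29×10⁻⁵ × sin 27° = 6.62×10⁻⁵ s⁻¹
Height gradient: |∂Z/∂n| = 60 m / 492000 m = 1.22×10⁻⁴
On a pressure surface, geostrophic balance gives V_g = (g/f)|∂Z/∂n|:
V_g = 9.81 × 1.22×10⁻⁴ / 6.62×10⁻⁵ = 18.1 m/s

18.1 m/s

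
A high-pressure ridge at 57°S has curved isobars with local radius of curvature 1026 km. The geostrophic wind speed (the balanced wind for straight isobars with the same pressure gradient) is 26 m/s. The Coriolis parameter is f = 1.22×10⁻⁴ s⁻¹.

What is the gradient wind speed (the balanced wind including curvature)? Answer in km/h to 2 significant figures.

Around a high, pressure-gradient force acts outward with centrifugal, so Coriolis balances both:
fV = (1/ρ)|∂P/∂n| + V²/R  →  V² − fR·V + fR·V_g = 0
With fR = 1.22×10⁻⁴ × 1026×10³ m = 125 m/s:
V = [fR − √((fR)² − 4 fR V_g)]/2 = [125 − √(125² − 4×125×26)]/2 = 36.8 m/s
Supergeostrophic (V > V_g = 26 m/s), as expected around a high.
Converting: 36.8 m/s × 3.6 = 130 km/h

130 km/h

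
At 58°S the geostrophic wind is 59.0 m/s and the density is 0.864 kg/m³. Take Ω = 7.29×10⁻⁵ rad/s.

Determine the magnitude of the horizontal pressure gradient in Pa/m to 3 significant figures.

Coriolis parameter at 58°S:
f = 2Ω sin φ = 2 × 7.29×10⁻⁵ × sin 58° = 1.24×10⁻⁴ s⁻¹
Geostrophic balance rearranged: |∂P/∂n| = f ρ V_g
|∂P/∂n| = 1.24×10⁻⁴ × 0.864 × 59.0 = 6.30×10⁻³ Pa/m

6.30×10⁻³ Pa/m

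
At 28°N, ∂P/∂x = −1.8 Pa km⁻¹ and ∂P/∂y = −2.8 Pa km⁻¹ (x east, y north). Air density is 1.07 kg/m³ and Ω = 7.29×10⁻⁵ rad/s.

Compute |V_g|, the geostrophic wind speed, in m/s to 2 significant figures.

Coriolis parameter at 28°N:
f = 2Ω sin φ = 2 × 7.29×10⁻⁵ × sin 28° = 6.84×10⁻⁵ s⁻¹
Component geostrophic relations (x east, y north):
u_g = −(1/(fρ)) ∂P/∂y,  v_g = (1/(fρ)) ∂P/∂x
u_g = −(−2.8×10⁻³)/(6.84×10⁻⁵ × 1.07) = 38.2 m/s;  v_g = (−1.8×10⁻³)/(6.84×10⁻⁵ × 1.07) = −24.6 m/s
|V_g| = √(u_g² + v_g²) = 45.4 m/s

45 m/s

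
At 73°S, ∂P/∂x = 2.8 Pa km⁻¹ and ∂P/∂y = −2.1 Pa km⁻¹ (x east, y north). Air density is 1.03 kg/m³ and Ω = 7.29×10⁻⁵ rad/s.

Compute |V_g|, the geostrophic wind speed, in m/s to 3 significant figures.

24.4 m/s

Coriolis parameter at 73°S:
f = 2Ω sin φ = 2 × 7.29×10⁻⁵ × sin 73° = 1.39×10⁻⁴ s⁻¹
In the Southern Hemisphere f is negative: f = −1.39×10⁻⁴ s⁻¹.
Component geostrophic relations (x east, y north):
u_g = −(1/(fρ)) ∂P/∂y,  v_g = (1/(fρ)) ∂P/∂x
u_g = −(−2.1×10⁻³)/(−1.39×10⁻⁴ × 1.03) = −14.6 m/s;  v_g = (2.8×10⁻³)/(−1.39×10⁻⁴ × 1.03) = −19.5 m/s
|V_g| = √(u_g² + v_g²) = 24.4 m/s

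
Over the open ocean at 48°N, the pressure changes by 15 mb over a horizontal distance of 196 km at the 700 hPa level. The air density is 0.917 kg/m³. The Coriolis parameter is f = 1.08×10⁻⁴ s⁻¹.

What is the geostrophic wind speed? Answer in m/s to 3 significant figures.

77.3 m/s

Pressure gradient: |∂P/∂n| = 1500 Pa / 196000 m = 7.65×10⁻³ Pa/m
Geostrophic balance (pressure-gradient force = Coriolis force):
V_g = (1/(fρ)) |∂P/∂n| = 7.65×10⁻³ / (1.08×10⁻⁴ × 0.917) = 77.3 m/s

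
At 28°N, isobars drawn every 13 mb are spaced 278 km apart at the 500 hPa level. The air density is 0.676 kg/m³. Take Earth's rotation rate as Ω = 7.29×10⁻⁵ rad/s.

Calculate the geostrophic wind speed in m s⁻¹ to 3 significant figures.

Coriolis parameter at 28°N:
f = 2Ω sin φ = 2 × 7.29×10⁻⁵ × sin 28° = 6.84×10⁻⁵ s⁻¹
Pressure gradient: |∂P/∂n| = 1300 Pa / 278000 m = 4.68×10⁻³ Pa/m
Geostrophic balance (pressure-gradient force = Coriolis force):
V_g = (1/(fρ)) |∂P/∂n| = 4.68×10⁻³ / (6.84×10⁻⁵ × 0.676) = 101 m/s

101 m s⁻¹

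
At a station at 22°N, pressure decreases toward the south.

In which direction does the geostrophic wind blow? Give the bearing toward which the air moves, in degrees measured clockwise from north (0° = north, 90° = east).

270°

The pressure-gradient force points toward the south (bearing 180°).
Geostrophic balance: in the Northern Hemisphere the Coriolis force deflects motion to the right, so the geostrophic wind blows 90° to the right of the pressure-gradient force (low pressure on the left).
Rotating 180° by 90° clockwise gives 270° — the wind blows toward the west.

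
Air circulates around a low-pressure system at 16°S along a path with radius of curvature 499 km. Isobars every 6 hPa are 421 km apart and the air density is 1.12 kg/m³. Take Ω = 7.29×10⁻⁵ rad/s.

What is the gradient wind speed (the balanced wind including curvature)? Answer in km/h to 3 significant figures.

Coriolis parameter at 16°S:
f = 2Ω sin φ = 2 × 7.29×10⁻⁵ × sin 16° = 4.02×10⁻⁵ s⁻¹
Pressure gradient: |∂P/∂n| = 600 Pa / 421000 m = 1.43×10⁻³ Pa/m
Geostrophic speed: V_g = |∂P/∂n|/(fρ) = 1.43×10⁻³/(4.02×10⁻⁵ × 1.12) = 31.7 m/s
Around a low, centrifugal force acts outward with Coriolis, so pressure-gradient force balances both:
(1/ρ)|∂P/∂n| = fV + V²/R  →  V² + fR·V − fR·V_g = 0
With fR = 4.02×10⁻⁵ × 499×10³ m = 20.1 m/s:
V = [−fR + √((fR)² + 4 fR V_g)]/2 = [−20.1 + √(20.1² + 4×20.1×31.7)]/2 = 17.1 m/s
Subgeostrophic (V < V_g = 31.7 m/s), as expected around a low.
Converting: 17.1 m/s × 3.6 = 61.5 km/h

61.5 km/h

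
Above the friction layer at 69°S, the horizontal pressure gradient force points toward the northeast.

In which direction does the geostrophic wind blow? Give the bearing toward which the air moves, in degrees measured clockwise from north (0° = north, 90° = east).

The pressure-gradient force points toward the northeast (bearing 045°).
Geostrophic balance: in the Southern Hemisphere the Coriolis force deflects motion to the left, so the geostrophic wind blows 90° to the left of the pressure-gradient force (low pressure on the right).
Rotating 045° by 90° counterclockwise gives 315° — the wind blows toward the northwest.

315°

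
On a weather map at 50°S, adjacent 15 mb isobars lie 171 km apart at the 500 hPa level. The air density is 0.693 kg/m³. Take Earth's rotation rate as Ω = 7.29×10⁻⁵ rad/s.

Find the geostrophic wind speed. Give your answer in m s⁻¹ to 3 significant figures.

Coriolis parameter at 50°S:
f = 2Ω sin φ = 2 × 7.29×10⁻⁵ × sin 50° = 1.12×10⁻⁴ s⁻¹
Pressure gradient: |∂P/∂n| = 1500 Pa / 171000 m = 8.77×10⁻³ Pa/m
Geostrophic balance (pressure-gradient force = Coriolis force):
V_g = (1/(fρ)) |∂P/∂n| = 8.77×10⁻³ / (1.12×10⁻⁴ × 0.693) = 113 m/s

113 m s⁻¹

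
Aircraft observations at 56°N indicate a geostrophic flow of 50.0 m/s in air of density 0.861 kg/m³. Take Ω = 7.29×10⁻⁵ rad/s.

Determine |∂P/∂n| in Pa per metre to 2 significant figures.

Coriolis parameter at 56°N:
f = 2Ω sin φ = 2 × 7.29×10⁻⁵ × sin 56° = 1.21×10⁻⁴ s⁻¹
Geostrophic balance rearranged: |∂P/∂n| = f ρ V_g
|∂P/∂n| = 1.21×10⁻⁴ × 0.861 × 50.0 = 5.20×10⁻³ Pa/m

5.2×10⁻³ Pa/m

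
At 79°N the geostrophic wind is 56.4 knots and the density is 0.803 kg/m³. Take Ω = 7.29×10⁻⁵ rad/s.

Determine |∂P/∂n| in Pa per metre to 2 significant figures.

3.3×10⁻³ Pa/m

Coriolis parameter at 79°N:
f = 2Ω sin φ = 2 × 7.29×10⁻⁵ × sin 79° = 1.43×10⁻⁴ s⁻¹
Wind speed in SI: 56.4 knots = 29.0 m/s
Geostrophic balance rearranged: |∂P/∂n| = f ρ V_g
|∂P/∂n| = 1.43×10⁻⁴ × 0.803 × 29.0 = 3.33×10⁻³ Pa/m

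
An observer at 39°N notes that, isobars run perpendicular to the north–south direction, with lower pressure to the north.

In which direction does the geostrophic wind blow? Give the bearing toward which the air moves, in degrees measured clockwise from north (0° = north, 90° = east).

The pressure-gradient force points toward the north (bearing 000°).
Geostrophic balance: in the Northern Hemisphere the Coriolis force deflects motion to the right, so the geostrophic wind blows 90° to the right of the pressure-gradient force (low pressure on the left).
Rotating 000° by 90° clockwise gives 090° — the wind blows toward the east.

090°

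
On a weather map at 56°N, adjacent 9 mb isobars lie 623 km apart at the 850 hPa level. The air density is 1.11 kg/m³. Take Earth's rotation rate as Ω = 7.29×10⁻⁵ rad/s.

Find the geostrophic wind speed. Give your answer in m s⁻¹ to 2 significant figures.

Coriolis parameter at 56°N:
f = 2Ω sin φ = 2 × 7.29×10⁻⁵ × sin 56° = 1.21×10⁻⁴ s⁻¹
Pressure gradient: |∂P/∂n| = 900 Pa / 623000 m = 1.44×10⁻³ Pa/m
Geostrophic balance (pressure-gradient force = Coriolis force):
V_g = (1/(fρ)) |∂P/∂n| = 1.44×10⁻³ / (1.21×10⁻⁴ × 1.11) = 10.8 m/s

11 m s⁻¹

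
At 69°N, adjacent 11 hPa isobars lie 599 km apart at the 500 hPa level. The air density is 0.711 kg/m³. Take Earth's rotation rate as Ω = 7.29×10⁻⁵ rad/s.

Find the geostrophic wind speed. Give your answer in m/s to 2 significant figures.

Coriolis parameter at 69°N:
f = 2Ω sin φ = 2 × 7.29×10⁻⁵ × sin 69° = 1.36×10⁻⁴ s⁻¹
Pressure gradient: |∂P/∂n| = 1100 Pa / 599000 m = 1.84×10⁻³ Pa/m
Geostrophic balance (pressure-gradient force = Coriolis force):
V_g = (1/(fρ)) |∂P/∂n| = 1.84×10⁻³ / (1.36×10⁻⁴ × 0.711) = 19.0 m/s

19 m/s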